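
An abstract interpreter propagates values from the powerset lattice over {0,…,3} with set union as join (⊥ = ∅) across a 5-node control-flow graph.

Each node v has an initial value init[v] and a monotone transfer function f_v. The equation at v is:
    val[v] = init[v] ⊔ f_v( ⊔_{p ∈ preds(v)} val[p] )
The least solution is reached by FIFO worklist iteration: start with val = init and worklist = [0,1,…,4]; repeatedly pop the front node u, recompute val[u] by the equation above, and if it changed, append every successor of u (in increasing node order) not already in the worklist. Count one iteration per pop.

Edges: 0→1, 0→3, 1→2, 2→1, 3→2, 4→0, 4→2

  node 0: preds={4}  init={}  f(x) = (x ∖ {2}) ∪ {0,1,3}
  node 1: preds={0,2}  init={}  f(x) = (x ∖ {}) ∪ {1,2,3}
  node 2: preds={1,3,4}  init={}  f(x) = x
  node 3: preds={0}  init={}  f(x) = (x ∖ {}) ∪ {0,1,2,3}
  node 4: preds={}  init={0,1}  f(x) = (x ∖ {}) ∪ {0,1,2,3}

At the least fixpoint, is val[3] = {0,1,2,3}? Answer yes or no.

yes

Trace (8 dequeues):
  [1] u=0 | in {0,1} | out {0,1,3} | prev {} | push {}
  [2] u=1 | in {0,1,3} | out {0,1,2,3} | prev {} | push {}
  [3] u=2 | in {0,1,2,3} | out {0,1,2,3} | prev {} | push {1}
  [4] u=3 | in {0,1,3} | out {0,1,2,3} | prev {} | push {2}
  [5] u=4 | in {} | out {0,1,2,3} | prev {0,1} | push {0}
  [6] u=1 | in {0,1,2,3} | out {0,1,2,3} | ==
  [7] u=2 | in {0,1,2,3} | out {0,1,2,3} | ==
  [8] u=0 | in {0,1,2,3} | out {0,1,3} | ==

Converged values:
  [0] {0,1,3}
  [1] {0,1,2,3}
  [2] {0,1,2,3}
  [3] {0,1,2,3}
  [4] {0,1,2,3}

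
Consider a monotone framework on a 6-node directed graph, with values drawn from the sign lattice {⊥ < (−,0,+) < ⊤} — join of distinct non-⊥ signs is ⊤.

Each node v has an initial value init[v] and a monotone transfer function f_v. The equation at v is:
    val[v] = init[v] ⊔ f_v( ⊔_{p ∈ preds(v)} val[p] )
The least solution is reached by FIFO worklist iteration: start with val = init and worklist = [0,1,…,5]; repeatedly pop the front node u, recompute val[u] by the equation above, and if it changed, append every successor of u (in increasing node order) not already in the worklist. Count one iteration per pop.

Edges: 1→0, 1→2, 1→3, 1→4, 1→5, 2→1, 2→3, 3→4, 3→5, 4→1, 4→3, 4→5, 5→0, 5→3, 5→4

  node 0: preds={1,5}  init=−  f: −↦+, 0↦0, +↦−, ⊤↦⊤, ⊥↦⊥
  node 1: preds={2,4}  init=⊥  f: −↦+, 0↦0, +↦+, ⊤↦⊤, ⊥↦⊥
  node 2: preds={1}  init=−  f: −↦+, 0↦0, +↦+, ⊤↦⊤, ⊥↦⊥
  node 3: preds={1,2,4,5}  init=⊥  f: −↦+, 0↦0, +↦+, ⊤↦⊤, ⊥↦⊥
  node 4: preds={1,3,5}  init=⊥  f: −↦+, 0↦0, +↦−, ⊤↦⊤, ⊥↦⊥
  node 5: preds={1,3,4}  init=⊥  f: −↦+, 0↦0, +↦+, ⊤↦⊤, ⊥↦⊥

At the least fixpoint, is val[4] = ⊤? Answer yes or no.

Trace (13 dequeues):
  [1] u=0 | in ⊥ | out − | ==
  [2] u=1 | in − | out + | prev ⊥ | push {0}
  [3] u=2 | in + | out ⊤ | prev − | push {1}
  [4] u=3 | in ⊤ | out ⊤ | prev ⊥ | push {}
  [5] u=4 | in ⊤ | out ⊤ | prev ⊥ | push {3}
  [6] u=5 | in ⊤ | out ⊤ | prev ⊥ | push {4}
  [7] u=0 | in ⊤ | out ⊤ | prev − | push {}
  [8] u=1 | in ⊤ | out ⊤ | prev + | push {0,2,5}
  [9] u=3 | in ⊤ | out ⊤ | ==
  [10] u=4 | in ⊤ | out ⊤ | ==
  [11] u=0 | in ⊤ | out ⊤ | ==
  [12] u=2 | in ⊤ | out ⊤ | ==
  [13] u=5 | in ⊤ | out ⊤ | ==

Converged values:
  [0] ⊤
  [1] ⊤
  [2] ⊤
  [3] ⊤
  [4] ⊤
  [5] ⊤

yes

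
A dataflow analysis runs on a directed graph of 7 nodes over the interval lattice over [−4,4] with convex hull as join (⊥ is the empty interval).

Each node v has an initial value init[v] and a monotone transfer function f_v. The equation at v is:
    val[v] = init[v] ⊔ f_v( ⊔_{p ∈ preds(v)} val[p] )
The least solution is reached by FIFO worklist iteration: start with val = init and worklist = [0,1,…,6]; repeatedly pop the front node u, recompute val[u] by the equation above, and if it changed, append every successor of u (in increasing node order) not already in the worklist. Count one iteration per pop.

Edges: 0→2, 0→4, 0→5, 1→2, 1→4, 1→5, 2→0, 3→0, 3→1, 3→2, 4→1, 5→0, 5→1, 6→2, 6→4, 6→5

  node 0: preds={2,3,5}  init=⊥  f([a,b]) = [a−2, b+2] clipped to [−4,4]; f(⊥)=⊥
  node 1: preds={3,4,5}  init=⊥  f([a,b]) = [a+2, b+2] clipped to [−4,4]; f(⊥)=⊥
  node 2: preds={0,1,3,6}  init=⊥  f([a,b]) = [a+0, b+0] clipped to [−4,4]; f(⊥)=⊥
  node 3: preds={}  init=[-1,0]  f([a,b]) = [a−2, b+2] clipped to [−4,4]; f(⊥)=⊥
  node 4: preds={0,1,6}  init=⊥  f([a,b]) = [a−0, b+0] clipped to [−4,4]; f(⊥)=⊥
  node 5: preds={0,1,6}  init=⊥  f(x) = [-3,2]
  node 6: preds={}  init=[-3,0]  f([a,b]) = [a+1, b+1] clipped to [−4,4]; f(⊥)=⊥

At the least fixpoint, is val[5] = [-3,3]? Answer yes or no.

no

Worklist (17 pops):
  #1 pop 0: in=[-1,0] → [-3,2] (was ⊥); enqueue []
  #2 pop 1: in=[-1,0] → [1,2] (was ⊥); enqueue []
  #3 pop 2: in=[-3,2] → [-3,2] (was ⊥); enqueue [0]
  #4 pop 3: in=⊥ → [-1,0] (no change)
  #5 pop 4: in=[-3,2] → [-3,2] (was ⊥); enqueue [1]
  #6 pop 5: in=[-3,2] → [-3,2] (was ⊥); enqueue []
  #7 pop 6: in=⊥ → [-3,0] (no change)
  #8 pop 0: in=[-3,2] → [-4,4] (was [-3,2]); enqueue [2,4,5]
  #9 pop 1: in=[-3,2] → [-1,4] (was [1,2]); enqueue []
  #10 pop 2: in=[-4,4] → [-4,4] (was [-3,2]); enqueue [0]
  #11 pop 4: in=[-4,4] → [-4,4] (was [-3,2]); enqueue [1]
  #12 pop 5: in=[-4,4] → [-3,2] (no change)
  #13 pop 0: in=[-4,4] → [-4,4] (no change)
  #14 pop 1: in=[-4,4] → [-2,4] (was [-1,4]); enqueue [2,4,5]
  #15 pop 2: in=[-4,4] → [-4,4] (no change)
  #16 pop 4: in=[-4,4] → [-4,4] (no change)
  #17 pop 5: in=[-4,4] → [-3,2] (no change)

Fixpoint:
  val[0] = [-4,4]
  val[1] = [-2,4]
  val[2] = [-4,4]
  val[3] = [-1,0]
  val[4] = [-4,4]
  val[5] = [-3,2]
  val[6] = [-3,0]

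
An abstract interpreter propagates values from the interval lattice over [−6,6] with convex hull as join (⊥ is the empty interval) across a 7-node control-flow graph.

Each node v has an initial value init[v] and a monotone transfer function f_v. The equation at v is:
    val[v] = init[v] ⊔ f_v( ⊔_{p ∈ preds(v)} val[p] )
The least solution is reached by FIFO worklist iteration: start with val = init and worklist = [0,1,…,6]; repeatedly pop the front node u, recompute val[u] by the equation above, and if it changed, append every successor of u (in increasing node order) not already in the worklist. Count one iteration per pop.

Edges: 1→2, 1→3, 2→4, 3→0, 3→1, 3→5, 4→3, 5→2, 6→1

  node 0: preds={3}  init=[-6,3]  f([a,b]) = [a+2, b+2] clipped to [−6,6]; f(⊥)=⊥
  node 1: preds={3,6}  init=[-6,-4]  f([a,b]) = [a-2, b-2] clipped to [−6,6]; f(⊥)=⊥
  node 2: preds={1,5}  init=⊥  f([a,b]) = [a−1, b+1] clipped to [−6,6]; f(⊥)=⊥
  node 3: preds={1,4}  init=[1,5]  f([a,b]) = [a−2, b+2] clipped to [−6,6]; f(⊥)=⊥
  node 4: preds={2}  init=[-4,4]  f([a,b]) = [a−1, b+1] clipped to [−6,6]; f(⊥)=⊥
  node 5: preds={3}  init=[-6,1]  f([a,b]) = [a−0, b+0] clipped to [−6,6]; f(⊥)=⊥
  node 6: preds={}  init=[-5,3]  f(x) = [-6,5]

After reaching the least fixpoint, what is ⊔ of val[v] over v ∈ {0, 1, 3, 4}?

Trace (13 dequeues):
  [1] u=0 | in [1,5] | out [-6,6] | prev [-6,3] | push {}
  [2] u=1 | in [-5,5] | out [-6,3] | prev [-6,-4] | push {}
  [3] u=2 | in [-6,3] | out [-6,4] | prev ⊥ | push {}
  [4] u=3 | in [-6,4] | out [-6,6] | prev [1,5] | push {0,1}
  [5] u=4 | in [-6,4] | out [-6,5] | prev [-4,4] | push {3}
  [6] u=5 | in [-6,6] | out [-6,6] | prev [-6,1] | push {2}
  [7] u=6 | in ⊥ | out [-6,5] | prev [-5,3] | push {}
  [8] u=0 | in [-6,6] | out [-6,6] | ==
  [9] u=1 | in [-6,6] | out [-6,4] | prev [-6,3] | push {}
  [10] u=3 | in [-6,5] | out [-6,6] | ==
  [11] u=2 | in [-6,6] | out [-6,6] | prev [-6,4] | push {4}
  [12] u=4 | in [-6,6] | out [-6,6] | prev [-6,5] | push {3}
  [13] u=3 | in [-6,6] | out [-6,6] | ==

Converged values:
  [0] [-6,6]
  [1] [-6,4]
  [2] [-6,6]
  [3] [-6,6]
  [4] [-6,6]
  [5] [-6,6]
  [6] [-6,5]

[-6,6]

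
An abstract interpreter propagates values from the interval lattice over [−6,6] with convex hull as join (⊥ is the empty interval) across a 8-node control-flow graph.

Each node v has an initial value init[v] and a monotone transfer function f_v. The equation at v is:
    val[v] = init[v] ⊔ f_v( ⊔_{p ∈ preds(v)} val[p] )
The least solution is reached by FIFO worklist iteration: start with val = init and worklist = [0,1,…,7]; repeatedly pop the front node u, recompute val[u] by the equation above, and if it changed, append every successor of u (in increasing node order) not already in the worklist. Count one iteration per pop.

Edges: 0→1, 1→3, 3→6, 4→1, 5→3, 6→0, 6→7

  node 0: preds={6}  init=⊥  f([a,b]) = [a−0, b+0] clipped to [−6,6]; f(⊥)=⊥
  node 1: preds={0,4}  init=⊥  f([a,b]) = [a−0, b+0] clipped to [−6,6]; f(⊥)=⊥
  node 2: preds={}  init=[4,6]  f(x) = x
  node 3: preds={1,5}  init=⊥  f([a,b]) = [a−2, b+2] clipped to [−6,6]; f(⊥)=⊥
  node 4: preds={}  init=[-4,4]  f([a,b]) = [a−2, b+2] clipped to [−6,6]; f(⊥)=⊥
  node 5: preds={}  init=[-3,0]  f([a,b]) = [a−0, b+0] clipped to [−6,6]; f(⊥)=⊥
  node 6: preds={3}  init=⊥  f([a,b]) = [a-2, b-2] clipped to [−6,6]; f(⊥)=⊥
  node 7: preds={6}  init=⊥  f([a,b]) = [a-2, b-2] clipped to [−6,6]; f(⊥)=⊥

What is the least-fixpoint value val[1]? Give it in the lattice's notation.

[-6,4]

Iteration log — 11 steps:
  step 1. node 0  ⊔preds=⊥  new=⊥  stable
  step 2. node 1  ⊔preds=[-4,4]  new=[-4,4]  old=⊥  +wl: 
  step 3. node 2  ⊔preds=⊥  new=[4,6]  stable
  step 4. node 3  ⊔preds=[-4,4]  new=[-6,6]  old=⊥  +wl: 
  step 5. node 4  ⊔preds=⊥  new=[-4,4]  stable
  step 6. node 5  ⊔preds=⊥  new=[-3,0]  stable
  step 7. node 6  ⊔preds=[-6,6]  new=[-6,4]  old=⊥  +wl: 0
  step 8. node 7  ⊔preds=[-6,4]  new=[-6,2]  old=⊥  +wl: 
  step 9. node 0  ⊔preds=[-6,4]  new=[-6,4]  old=⊥  +wl: 1
  step 10. node 1  ⊔preds=[-6,4]  new=[-6,4]  old=[-4,4]  +wl: 3
  step 11. node 3  ⊔preds=[-6,4]  new=[-6,6]  stable

Least fixpoint reached:
  node 0: [-6,4]
  node 1: [-6,4]
  node 2: [4,6]
  node 3: [-6,6]
  node 4: [-4,4]
  node 5: [-3,0]
  node 6: [-6,4]
  node 7: [-6,2]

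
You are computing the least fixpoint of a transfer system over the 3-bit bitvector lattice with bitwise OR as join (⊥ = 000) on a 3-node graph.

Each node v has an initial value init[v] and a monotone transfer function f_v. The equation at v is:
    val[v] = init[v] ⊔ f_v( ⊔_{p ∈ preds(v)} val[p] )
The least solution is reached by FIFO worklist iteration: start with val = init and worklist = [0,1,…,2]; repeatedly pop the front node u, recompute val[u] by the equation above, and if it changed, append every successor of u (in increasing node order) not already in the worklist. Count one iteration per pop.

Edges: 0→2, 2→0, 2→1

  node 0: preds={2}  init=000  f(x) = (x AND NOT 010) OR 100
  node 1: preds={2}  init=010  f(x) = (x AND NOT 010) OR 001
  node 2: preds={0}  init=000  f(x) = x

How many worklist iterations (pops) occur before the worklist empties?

5

Iteration log — 5 steps:
  step 1. node 0  ⊔preds=000  new=100  old=000  +wl: 
  step 2. node 1  ⊔preds=000  new=011  old=010  +wl: 
  step 3. node 2  ⊔preds=100  new=100  old=000  +wl: 0,1
  step 4. node 0  ⊔preds=100  new=100  stable
  step 5. node 1  ⊔preds=100  new=111  old=011  +wl: 

Least fixpoint reached:
  node 0: 100
  node 1: 111
  node 2: 100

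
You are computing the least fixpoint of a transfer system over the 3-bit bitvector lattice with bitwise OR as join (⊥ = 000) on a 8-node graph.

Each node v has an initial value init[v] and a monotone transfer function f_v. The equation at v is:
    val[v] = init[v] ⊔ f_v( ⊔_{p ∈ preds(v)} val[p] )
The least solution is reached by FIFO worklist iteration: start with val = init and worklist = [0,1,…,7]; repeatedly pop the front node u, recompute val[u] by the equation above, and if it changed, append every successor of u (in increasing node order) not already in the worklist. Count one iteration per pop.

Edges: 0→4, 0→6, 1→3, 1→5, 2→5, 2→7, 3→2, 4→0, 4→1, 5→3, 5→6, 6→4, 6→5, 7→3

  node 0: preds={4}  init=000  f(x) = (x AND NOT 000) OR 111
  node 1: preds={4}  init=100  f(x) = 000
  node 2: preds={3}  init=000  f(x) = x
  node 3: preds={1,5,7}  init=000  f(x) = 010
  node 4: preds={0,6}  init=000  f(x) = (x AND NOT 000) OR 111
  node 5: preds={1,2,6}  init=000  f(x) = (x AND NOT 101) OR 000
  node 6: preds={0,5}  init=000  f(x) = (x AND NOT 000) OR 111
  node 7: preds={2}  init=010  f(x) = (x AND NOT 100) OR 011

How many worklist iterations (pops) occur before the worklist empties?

Trace (16 dequeues):
  [1] u=0 | in 000 | out 111 | prev 000 | push {}
  [2] u=1 | in 000 | out 100 | ==
  [3] u=2 | in 000 | out 000 | ==
  [4] u=3 | in 110 | out 010 | prev 000 | push {2}
  [5] u=4 | in 111 | out 111 | prev 000 | push {0,1}
  [6] u=5 | in 100 | out 000 | ==
  [7] u=6 | in 111 | out 111 | prev 000 | push {4,5}
  [8] u=7 | in 000 | out 011 | prev 010 | push {3}
  [9] u=2 | in 010 | out 010 | prev 000 | push {7}
  [10] u=0 | in 111 | out 111 | ==
  [11] u=1 | in 111 | out 100 | ==
  [12] u=4 | in 111 | out 111 | ==
  [13] u=5 | in 111 | out 010 | prev 000 | push {6}
  [14] u=3 | in 111 | out 010 | ==
  [15] u=7 | in 010 | out 011 | ==
  [16] u=6 | in 111 | out 111 | ==

Converged values:
  [0] 111
  [1] 100
  [2] 010
  [3] 010
  [4] 111
  [5] 010
  [6] 111
  [7] 011

16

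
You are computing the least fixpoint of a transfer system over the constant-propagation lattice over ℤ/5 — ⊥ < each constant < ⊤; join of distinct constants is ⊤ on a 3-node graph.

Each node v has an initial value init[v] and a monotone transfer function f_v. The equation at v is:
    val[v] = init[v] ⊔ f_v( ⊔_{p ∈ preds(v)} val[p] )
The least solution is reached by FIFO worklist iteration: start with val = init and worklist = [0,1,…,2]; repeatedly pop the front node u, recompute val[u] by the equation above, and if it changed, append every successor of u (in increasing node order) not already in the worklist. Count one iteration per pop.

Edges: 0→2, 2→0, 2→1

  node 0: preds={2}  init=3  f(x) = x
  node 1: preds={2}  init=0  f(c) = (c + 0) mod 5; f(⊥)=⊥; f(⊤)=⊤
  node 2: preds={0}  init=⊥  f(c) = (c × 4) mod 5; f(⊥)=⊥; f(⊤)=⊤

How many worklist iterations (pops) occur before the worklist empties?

Worklist (8 pops):
  #1 pop 0: in=⊥ → 3 (no change)
  #2 pop 1: in=⊥ → 0 (no change)
  #3 pop 2: in=3 → 2 (was ⊥); enqueue [0,1]
  #4 pop 0: in=2 → ⊤ (was 3); enqueue [2]
  #5 pop 1: in=2 → ⊤ (was 0); enqueue []
  #6 pop 2: in=⊤ → ⊤ (was 2); enqueue [0,1]
  #7 pop 0: in=⊤ → ⊤ (no change)
  #8 pop 1: in=⊤ → ⊤ (no change)

Fixpoint:
  val[0] = ⊤
  val[1] = ⊤
  val[2] = ⊤

8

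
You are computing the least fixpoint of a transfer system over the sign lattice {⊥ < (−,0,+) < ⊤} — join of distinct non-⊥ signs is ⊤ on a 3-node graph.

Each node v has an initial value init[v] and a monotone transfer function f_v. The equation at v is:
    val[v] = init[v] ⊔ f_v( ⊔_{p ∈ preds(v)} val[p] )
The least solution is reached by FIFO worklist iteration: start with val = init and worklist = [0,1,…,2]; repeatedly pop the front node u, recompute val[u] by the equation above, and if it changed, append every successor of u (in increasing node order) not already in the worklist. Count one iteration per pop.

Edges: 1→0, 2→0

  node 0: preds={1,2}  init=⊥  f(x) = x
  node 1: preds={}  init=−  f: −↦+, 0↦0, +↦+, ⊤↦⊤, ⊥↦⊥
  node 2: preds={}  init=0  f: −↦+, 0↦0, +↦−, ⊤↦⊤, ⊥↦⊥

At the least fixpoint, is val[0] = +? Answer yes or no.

Iteration log — 3 steps:
  step 1. node 0  ⊔preds=⊤  new=⊤  old=⊥  +wl: 
  step 2. node 1  ⊔preds=⊥  new=−  stable
  step 3. node 2  ⊔preds=⊥  new=0  stable

Least fixpoint reached:
  node 0: ⊤
  node 1: −
  node 2: 0

no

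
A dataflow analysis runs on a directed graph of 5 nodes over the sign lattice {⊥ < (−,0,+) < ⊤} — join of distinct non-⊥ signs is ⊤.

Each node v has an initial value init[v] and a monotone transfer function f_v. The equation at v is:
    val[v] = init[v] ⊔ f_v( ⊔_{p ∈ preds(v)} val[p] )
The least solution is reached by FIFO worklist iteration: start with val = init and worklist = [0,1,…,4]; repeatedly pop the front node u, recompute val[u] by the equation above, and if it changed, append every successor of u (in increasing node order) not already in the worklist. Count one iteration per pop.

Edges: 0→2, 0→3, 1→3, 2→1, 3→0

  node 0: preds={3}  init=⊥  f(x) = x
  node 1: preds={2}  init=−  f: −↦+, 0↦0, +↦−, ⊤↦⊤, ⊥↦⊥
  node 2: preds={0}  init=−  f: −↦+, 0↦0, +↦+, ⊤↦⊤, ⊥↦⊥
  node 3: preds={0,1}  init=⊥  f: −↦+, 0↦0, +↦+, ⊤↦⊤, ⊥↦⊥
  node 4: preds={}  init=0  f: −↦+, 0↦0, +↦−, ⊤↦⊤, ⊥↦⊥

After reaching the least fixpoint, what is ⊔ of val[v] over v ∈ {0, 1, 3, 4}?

Worklist (9 pops):
  #1 pop 0: in=⊥ → ⊥ (no change)
  #2 pop 1: in=− → ⊤ (was −); enqueue []
  #3 pop 2: in=⊥ → − (no change)
  #4 pop 3: in=⊤ → ⊤ (was ⊥); enqueue [0]
  #5 pop 4: in=⊥ → 0 (no change)
  #6 pop 0: in=⊤ → ⊤ (was ⊥); enqueue [2,3]
  #7 pop 2: in=⊤ → ⊤ (was −); enqueue [1]
  #8 pop 3: in=⊤ → ⊤ (no change)
  #9 pop 1: in=⊤ → ⊤ (no change)

Fixpoint:
  val[0] = ⊤
  val[1] = ⊤
  val[2] = ⊤
  val[3] = ⊤
  val[4] = 0

⊤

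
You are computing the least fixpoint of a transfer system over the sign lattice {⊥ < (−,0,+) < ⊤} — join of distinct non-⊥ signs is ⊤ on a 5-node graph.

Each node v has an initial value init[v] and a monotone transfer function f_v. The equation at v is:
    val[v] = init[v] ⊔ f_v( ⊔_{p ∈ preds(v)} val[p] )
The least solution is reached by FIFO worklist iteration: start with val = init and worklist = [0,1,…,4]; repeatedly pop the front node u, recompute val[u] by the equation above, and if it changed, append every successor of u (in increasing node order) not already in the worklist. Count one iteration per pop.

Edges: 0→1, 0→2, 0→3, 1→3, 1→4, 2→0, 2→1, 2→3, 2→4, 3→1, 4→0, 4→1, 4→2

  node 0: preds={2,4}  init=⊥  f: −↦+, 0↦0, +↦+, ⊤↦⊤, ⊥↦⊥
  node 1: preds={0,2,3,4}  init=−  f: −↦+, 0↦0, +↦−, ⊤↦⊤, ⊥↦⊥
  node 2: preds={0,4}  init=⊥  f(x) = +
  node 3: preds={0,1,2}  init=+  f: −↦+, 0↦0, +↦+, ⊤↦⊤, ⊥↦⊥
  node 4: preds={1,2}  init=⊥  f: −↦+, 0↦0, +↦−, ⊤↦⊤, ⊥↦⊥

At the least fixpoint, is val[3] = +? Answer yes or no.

Trace (10 dequeues):
  [1] u=0 | in ⊥ | out ⊥ | ==
  [2] u=1 | in + | out − | ==
  [3] u=2 | in ⊥ | out + | prev ⊥ | push {0,1}
  [4] u=3 | in ⊤ | out ⊤ | prev + | push {}
  [5] u=4 | in ⊤ | out ⊤ | prev ⊥ | push {2}
  [6] u=0 | in ⊤ | out ⊤ | prev ⊥ | push {3}
  [7] u=1 | in ⊤ | out ⊤ | prev − | push {4}
  [8] u=2 | in ⊤ | out + | ==
  [9] u=3 | in ⊤ | out ⊤ | ==
  [10] u=4 | in ⊤ | out ⊤ | ==

Converged values:
  [0] ⊤
  [1] ⊤
  [2] +
  [3] ⊤
  [4] ⊤

no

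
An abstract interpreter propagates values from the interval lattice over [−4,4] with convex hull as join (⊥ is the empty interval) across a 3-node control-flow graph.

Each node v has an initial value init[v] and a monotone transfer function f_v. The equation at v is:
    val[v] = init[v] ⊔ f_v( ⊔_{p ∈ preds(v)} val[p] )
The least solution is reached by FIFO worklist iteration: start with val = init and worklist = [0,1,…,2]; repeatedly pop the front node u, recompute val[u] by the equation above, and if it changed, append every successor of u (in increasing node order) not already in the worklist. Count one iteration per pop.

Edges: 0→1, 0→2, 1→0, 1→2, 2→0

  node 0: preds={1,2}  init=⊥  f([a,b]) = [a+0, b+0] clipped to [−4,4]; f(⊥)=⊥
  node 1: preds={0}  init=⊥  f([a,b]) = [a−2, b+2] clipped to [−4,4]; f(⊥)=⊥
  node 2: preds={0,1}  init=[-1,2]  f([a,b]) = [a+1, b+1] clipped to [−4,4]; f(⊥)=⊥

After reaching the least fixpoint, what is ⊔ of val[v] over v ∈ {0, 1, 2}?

[-4,4]

Iteration log — 9 steps:
  step 1. node 0  ⊔preds=[-1,2]  new=[-1,2]  old=⊥  +wl: 
  step 2. node 1  ⊔preds=[-1,2]  new=[-3,4]  old=⊥  +wl: 0
  step 3. node 2  ⊔preds=[-3,4]  new=[-2,4]  old=[-1,2]  +wl: 
  step 4. node 0  ⊔preds=[-3,4]  new=[-3,4]  old=[-1,2]  +wl: 1,2
  step 5. node 1  ⊔preds=[-3,4]  new=[-4,4]  old=[-3,4]  +wl: 0
  step 6. node 2  ⊔preds=[-4,4]  new=[-3,4]  old=[-2,4]  +wl: 
  step 7. node 0  ⊔preds=[-4,4]  new=[-4,4]  old=[-3,4]  +wl: 1,2
  step 8. node 1  ⊔preds=[-4,4]  new=[-4,4]  stable
  step 9. node 2  ⊔preds=[-4,4]  new=[-3,4]  stable

Least fixpoint reached:
  node 0: [-4,4]
  node 1: [-4,4]
  node 2: [-3,4]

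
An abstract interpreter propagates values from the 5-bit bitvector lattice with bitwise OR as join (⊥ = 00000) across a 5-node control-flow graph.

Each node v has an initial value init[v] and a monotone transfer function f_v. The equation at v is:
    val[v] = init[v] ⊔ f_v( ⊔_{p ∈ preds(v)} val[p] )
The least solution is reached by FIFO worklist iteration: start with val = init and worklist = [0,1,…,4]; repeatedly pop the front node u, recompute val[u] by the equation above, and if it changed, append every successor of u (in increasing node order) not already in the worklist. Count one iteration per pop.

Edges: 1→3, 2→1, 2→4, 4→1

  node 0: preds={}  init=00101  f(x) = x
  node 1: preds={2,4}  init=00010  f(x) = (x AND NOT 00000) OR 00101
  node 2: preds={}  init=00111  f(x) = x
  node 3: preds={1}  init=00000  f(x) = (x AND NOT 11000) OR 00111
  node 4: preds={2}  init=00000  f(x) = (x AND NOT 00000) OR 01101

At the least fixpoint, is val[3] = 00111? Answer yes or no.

yes

Trace (7 dequeues):
  [1] u=0 | in 00000 | out 00101 | ==
  [2] u=1 | in 00111 | out 00111 | prev 00010 | push {}
  [3] u=2 | in 00000 | out 00111 | ==
  [4] u=3 | in 00111 | out 00111 | prev 00000 | push {}
  [5] u=4 | in 00111 | out 01111 | prev 00000 | push {1}
  [6] u=1 | in 01111 | out 01111 | prev 00111 | push {3}
  [7] u=3 | in 01111 | out 00111 | ==

Converged values:
  [0] 00101
  [1] 01111
  [2] 00111
  [3] 00111
  [4] 01111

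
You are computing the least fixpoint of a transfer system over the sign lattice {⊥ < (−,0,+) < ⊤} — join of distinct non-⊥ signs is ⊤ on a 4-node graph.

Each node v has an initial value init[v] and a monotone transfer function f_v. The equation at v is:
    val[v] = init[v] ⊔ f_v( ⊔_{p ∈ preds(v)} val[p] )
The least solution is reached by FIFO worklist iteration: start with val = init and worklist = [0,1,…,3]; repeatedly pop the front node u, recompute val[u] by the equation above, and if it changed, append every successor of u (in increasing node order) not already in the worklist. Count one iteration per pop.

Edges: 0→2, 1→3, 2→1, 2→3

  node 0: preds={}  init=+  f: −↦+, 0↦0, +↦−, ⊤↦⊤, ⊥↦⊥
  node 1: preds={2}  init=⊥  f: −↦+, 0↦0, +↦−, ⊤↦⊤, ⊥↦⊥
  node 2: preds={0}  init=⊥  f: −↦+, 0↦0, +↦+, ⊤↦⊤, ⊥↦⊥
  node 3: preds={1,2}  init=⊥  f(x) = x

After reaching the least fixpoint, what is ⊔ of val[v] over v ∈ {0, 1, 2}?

Trace (6 dequeues):
  [1] u=0 | in ⊥ | out + | ==
  [2] u=1 | in ⊥ | out ⊥ | ==
  [3] u=2 | in + | out + | prev ⊥ | push {1}
  [4] u=3 | in + | out + | prev ⊥ | push {}
  [5] u=1 | in + | out − | prev ⊥ | push {3}
  [6] u=3 | in ⊤ | out ⊤ | prev + | push {}

Converged values:
  [0] +
  [1] −
  [2] +
  [3] ⊤

⊤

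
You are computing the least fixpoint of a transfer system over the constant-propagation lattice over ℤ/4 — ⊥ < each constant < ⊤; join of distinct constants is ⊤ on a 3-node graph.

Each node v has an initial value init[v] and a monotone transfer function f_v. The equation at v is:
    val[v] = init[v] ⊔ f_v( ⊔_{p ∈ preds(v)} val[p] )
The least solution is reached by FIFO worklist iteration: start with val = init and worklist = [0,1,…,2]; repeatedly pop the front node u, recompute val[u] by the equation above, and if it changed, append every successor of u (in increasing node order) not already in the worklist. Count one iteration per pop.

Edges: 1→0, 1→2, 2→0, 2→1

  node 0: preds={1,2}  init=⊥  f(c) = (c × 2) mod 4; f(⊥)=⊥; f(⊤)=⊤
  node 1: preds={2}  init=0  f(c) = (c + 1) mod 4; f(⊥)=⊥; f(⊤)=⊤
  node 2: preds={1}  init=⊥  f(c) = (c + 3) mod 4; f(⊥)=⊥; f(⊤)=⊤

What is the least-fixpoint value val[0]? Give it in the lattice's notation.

⊤

Trace (5 dequeues):
  [1] u=0 | in 0 | out 0 | prev ⊥ | push {}
  [2] u=1 | in ⊥ | out 0 | ==
  [3] u=2 | in 0 | out 3 | prev ⊥ | push {0,1}
  [4] u=0 | in ⊤ | out ⊤ | prev 0 | push {}
  [5] u=1 | in 3 | out 0 | ==

Converged values:
  [0] ⊤
  [1] 0
  [2] 3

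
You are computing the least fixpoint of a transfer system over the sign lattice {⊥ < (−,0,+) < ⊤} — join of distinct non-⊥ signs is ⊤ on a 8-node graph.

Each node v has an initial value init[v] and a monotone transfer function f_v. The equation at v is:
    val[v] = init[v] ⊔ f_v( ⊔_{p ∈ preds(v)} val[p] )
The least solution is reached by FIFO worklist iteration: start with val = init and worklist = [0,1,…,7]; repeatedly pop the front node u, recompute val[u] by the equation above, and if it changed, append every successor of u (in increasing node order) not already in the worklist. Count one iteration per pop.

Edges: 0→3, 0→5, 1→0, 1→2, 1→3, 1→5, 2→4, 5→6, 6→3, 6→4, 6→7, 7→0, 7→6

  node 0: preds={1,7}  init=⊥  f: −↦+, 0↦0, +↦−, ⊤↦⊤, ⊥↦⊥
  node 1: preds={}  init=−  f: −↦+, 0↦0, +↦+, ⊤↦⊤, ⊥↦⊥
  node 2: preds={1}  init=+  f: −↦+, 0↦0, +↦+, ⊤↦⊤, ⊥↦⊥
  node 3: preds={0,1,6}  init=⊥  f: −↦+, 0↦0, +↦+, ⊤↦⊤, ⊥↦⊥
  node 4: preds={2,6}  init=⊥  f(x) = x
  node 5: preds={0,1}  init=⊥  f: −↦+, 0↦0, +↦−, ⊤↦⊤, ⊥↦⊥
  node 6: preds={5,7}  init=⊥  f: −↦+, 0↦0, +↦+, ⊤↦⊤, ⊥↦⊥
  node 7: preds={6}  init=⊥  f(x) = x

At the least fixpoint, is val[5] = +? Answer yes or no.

Iteration log — 14 steps:
  step 1. node 0  ⊔preds=−  new=+  old=⊥  +wl: 
  step 2. node 1  ⊔preds=⊥  new=−  stable
  step 3. node 2  ⊔preds=−  new=+  stable
  step 4. node 3  ⊔preds=⊤  new=⊤  old=⊥  +wl: 
  step 5. node 4  ⊔preds=+  new=+  old=⊥  +wl: 
  step 6. node 5  ⊔preds=⊤  new=⊤  old=⊥  +wl: 
  step 7. node 6  ⊔preds=⊤  new=⊤  old=⊥  +wl: 3,4
  step 8. node 7  ⊔preds=⊤  new=⊤  old=⊥  +wl: 0,6
  step 9. node 3  ⊔preds=⊤  new=⊤  stable
  step 10. node 4  ⊔preds=⊤  new=⊤  old=+  +wl: 
  step 11. node 0  ⊔preds=⊤  new=⊤  old=+  +wl: 3,5
  step 12. node 6  ⊔preds=⊤  new=⊤  stable
  step 13. node 3  ⊔preds=⊤  new=⊤  stable
  step 14. node 5  ⊔preds=⊤  new=⊤  stable

Least fixpoint reached:
  node 0: ⊤
  node 1: −
  node 2: +
  node 3: ⊤
  node 4: ⊤
  node 5: ⊤
  node 6: ⊤
  node 7: ⊤

no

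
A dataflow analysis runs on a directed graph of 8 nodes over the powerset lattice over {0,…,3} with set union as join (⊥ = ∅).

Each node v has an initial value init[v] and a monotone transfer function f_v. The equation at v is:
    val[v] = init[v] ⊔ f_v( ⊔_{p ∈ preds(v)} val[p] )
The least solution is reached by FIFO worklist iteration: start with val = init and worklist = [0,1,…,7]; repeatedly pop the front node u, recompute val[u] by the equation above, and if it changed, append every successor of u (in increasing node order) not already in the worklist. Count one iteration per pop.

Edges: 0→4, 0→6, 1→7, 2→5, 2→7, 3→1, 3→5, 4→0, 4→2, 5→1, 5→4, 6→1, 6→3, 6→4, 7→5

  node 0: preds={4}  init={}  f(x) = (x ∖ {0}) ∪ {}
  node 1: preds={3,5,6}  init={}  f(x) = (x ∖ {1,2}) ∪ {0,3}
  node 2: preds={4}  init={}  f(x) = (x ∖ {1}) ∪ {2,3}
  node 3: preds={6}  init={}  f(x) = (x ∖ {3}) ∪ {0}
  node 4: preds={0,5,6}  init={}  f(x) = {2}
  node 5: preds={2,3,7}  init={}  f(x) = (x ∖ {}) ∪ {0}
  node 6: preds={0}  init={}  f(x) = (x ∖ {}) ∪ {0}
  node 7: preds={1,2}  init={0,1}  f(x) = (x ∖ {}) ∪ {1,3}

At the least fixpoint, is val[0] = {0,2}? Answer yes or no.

no

Iteration log — 20 steps:
  step 1. node 0  ⊔preds={}  new={}  stable
  step 2. node 1  ⊔preds={}  new={0,3}  old={}  +wl: 
  step 3. node 2  ⊔preds={}  new={2,3}  old={}  +wl: 
  step 4. node 3  ⊔preds={}  new={0}  old={}  +wl: 1
  step 5. node 4  ⊔preds={}  new={2}  old={}  +wl: 0,2
  step 6. node 5  ⊔preds={0,1,2,3}  new={0,1,2,3}  old={}  +wl: 4
  step 7. node 6  ⊔preds={}  new={0}  old={}  +wl: 3
  step 8. node 7  ⊔preds={0,2,3}  new={0,1,2,3}  old={0,1}  +wl: 5
  step 9. node 1  ⊔preds={0,1,2,3}  new={0,3}  stable
  step 10. node 0  ⊔preds={2}  new={2}  old={}  +wl: 6
  step 11. node 2  ⊔preds={2}  new={2,3}  stable
  step 12. node 4  ⊔preds={0,1,2,3}  new={2}  stable
  step 13. node 3  ⊔preds={0}  new={0}  stable
  step 14. node 5  ⊔preds={0,1,2,3}  new={0,1,2,3}  stable
  step 15. node 6  ⊔preds={2}  new={0,2}  old={0}  +wl: 1,3,4
  step 16. node 1  ⊔preds={0,1,2,3}  new={0,3}  stable
  step 17. node 3  ⊔preds={0,2}  new={0,2}  old={0}  +wl: 1,5
  step 18. node 4  ⊔preds={0,1,2,3}  new={2}  stable
  step 19. node 1  ⊔preds={0,1,2,3}  new={0,3}  stable
  step 20. node 5  ⊔preds={0,1,2,3}  new={0,1,2,3}  stable

Least fixpoint reached:
  node 0: {2}
  node 1: {0,3}
  node 2: {2,3}
  node 3: {0,2}
  node 4: {2}
  node 5: {0,1,2,3}
  node 6: {0,2}
  node 7: {0,1,2,3}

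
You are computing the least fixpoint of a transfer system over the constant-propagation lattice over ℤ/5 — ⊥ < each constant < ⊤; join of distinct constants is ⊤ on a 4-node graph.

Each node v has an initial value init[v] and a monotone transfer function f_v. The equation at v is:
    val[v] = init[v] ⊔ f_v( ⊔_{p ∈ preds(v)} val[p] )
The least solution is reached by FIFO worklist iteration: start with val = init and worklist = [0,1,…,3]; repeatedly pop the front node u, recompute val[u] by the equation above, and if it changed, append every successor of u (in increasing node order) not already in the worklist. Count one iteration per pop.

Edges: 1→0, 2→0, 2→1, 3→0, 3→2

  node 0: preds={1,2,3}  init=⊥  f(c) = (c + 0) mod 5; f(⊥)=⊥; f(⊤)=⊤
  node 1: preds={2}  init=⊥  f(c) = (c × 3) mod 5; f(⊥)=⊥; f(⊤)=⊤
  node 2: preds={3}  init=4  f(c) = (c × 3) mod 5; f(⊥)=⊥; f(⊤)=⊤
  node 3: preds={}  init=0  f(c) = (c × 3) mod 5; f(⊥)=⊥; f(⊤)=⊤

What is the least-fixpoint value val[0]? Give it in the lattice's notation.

Worklist (7 pops):
  #1 pop 0: in=⊤ → ⊤ (was ⊥); enqueue []
  #2 pop 1: in=4 → 2 (was ⊥); enqueue [0]
  #3 pop 2: in=0 → ⊤ (was 4); enqueue [1]
  #4 pop 3: in=⊥ → 0 (no change)
  #5 pop 0: in=⊤ → ⊤ (no change)
  #6 pop 1: in=⊤ → ⊤ (was 2); enqueue [0]
  #7 pop 0: in=⊤ → ⊤ (no change)

Fixpoint:
  val[0] = ⊤
  val[1] = ⊤
  val[2] = ⊤
  val[3] = 0

⊤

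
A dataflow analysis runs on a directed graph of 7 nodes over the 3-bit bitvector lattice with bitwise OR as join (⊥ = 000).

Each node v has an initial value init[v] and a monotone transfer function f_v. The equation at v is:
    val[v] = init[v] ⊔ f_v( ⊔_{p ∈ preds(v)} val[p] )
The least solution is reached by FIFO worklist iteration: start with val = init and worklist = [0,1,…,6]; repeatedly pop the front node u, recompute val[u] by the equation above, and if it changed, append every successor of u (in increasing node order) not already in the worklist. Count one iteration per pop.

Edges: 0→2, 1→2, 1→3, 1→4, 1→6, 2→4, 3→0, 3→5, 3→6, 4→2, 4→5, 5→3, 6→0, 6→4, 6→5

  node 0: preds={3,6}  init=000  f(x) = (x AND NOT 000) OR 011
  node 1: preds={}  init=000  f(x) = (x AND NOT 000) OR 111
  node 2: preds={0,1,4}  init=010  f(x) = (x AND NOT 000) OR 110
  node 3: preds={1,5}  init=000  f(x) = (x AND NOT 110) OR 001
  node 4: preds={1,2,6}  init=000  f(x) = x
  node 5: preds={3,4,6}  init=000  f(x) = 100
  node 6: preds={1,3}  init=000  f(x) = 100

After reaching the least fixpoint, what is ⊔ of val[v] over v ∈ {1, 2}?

Iteration log — 12 steps:
  step 1. node 0  ⊔preds=000  new=011  old=000  +wl: 
  step 2. node 1  ⊔preds=000  new=111  old=000  +wl: 
  step 3. node 2  ⊔preds=111  new=111  old=010  +wl: 
  step 4. node 3  ⊔preds=111  new=001  old=000  +wl: 0
  step 5. node 4  ⊔preds=111  new=111  old=000  +wl: 2
  step 6. node 5  ⊔preds=111  new=100  old=000  +wl: 3
  step 7. node 6  ⊔preds=111  new=100  old=000  +wl: 4,5
  step 8. node 0  ⊔preds=101  new=111  old=011  +wl: 
  step 9. node 2  ⊔preds=111  new=111  stable
  step 10. node 3  ⊔preds=111  new=001  stable
  step 11. node 4  ⊔preds=111  new=111  stable
  step 12. node 5  ⊔preds=111  new=100  stable

Least fixpoint reached:
  node 0: 111
  node 1: 111
  node 2: 111
  node 3: 001
  node 4: 111
  node 5: 100
  node 6: 100

111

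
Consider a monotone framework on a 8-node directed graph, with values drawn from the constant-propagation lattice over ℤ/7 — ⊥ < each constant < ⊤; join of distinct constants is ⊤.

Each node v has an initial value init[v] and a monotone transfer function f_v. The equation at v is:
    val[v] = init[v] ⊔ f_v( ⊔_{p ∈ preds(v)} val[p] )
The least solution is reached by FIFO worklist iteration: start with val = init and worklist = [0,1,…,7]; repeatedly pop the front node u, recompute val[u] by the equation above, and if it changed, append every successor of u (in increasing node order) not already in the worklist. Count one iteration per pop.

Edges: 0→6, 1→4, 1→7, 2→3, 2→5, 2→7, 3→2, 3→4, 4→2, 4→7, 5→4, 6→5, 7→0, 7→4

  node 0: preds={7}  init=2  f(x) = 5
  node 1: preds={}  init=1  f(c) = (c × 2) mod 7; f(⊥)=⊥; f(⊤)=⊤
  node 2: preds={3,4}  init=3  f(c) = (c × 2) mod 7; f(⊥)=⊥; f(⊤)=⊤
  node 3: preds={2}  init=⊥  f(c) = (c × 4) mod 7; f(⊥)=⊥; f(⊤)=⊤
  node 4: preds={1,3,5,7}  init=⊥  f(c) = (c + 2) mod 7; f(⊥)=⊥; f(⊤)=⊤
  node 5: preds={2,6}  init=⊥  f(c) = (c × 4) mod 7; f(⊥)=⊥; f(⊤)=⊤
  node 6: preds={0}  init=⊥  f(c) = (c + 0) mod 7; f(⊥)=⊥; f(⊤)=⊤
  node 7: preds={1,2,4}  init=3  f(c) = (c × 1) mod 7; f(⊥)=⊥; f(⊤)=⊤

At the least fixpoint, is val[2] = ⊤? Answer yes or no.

yes

Iteration log — 16 steps:
  step 1. node 0  ⊔preds=3  new=⊤  old=2  +wl: 
  step 2. node 1  ⊔preds=⊥  new=1  stable
  step 3. node 2  ⊔preds=⊥  new=3  stable
  step 4. node 3  ⊔preds=3  new=5  old=⊥  +wl: 2
  step 5. node 4  ⊔preds=⊤  new=⊤  old=⊥  +wl: 
  step 6. node 5  ⊔preds=3  new=5  old=⊥  +wl: 4
  step 7. node 6  ⊔preds=⊤  new=⊤  old=⊥  +wl: 5
  step 8. node 7  ⊔preds=⊤  new=⊤  old=3  +wl: 0
  step 9. node 2  ⊔preds=⊤  new=⊤  old=3  +wl: 3,7
  step 10. node 4  ⊔preds=⊤  new=⊤  stable
  step 11. node 5  ⊔preds=⊤  new=⊤  old=5  +wl: 4
  step 12. node 0  ⊔preds=⊤  new=⊤  stable
  step 13. node 3  ⊔preds=⊤  new=⊤  old=5  +wl: 2
  step 14. node 7  ⊔preds=⊤  new=⊤  stable
  step 15. node 4  ⊔preds=⊤  new=⊤  stable
  step 16. node 2  ⊔preds=⊤  new=⊤  stable

Least fixpoint reached:
  node 0: ⊤
  node 1: 1
  node 2: ⊤
  node 3: ⊤
  node 4: ⊤
  node 5: ⊤
  node 6: ⊤
  node 7: ⊤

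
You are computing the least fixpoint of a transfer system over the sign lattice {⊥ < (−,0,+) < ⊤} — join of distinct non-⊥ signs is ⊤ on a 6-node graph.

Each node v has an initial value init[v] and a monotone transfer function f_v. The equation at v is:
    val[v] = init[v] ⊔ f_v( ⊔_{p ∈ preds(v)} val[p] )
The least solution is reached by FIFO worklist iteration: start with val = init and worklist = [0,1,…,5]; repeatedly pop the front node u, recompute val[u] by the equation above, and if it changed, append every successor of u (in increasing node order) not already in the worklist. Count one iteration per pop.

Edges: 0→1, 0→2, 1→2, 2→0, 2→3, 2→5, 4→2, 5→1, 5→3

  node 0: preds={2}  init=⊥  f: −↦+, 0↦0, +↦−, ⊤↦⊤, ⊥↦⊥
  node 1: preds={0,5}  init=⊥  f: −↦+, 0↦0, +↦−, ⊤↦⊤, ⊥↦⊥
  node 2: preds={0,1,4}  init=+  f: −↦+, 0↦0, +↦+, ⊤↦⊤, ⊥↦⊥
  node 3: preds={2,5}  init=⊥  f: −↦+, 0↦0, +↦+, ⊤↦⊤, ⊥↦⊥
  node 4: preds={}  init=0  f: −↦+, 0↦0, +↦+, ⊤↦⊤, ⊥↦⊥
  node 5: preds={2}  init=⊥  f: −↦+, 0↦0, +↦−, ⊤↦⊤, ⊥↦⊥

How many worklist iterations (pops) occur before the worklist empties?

Iteration log — 10 steps:
  step 1. node 0  ⊔preds=+  new=−  old=⊥  +wl: 
  step 2. node 1  ⊔preds=−  new=+  old=⊥  +wl: 
  step 3. node 2  ⊔preds=⊤  new=⊤  old=+  +wl: 0
  step 4. node 3  ⊔preds=⊤  new=⊤  old=⊥  +wl: 
  step 5. node 4  ⊔preds=⊥  new=0  stable
  step 6. node 5  ⊔preds=⊤  new=⊤  old=⊥  +wl: 1,3
  step 7. node 0  ⊔preds=⊤  new=⊤  old=−  +wl: 2
  step 8. node 1  ⊔preds=⊤  new=⊤  old=+  +wl: 
  step 9. node 3  ⊔preds=⊤  new=⊤  stable
  step 10. node 2  ⊔preds=⊤  new=⊤  stable

Least fixpoint reached:
  node 0: ⊤
  node 1: ⊤
  node 2: ⊤
  node 3: ⊤
  node 4: 0
  node 5: ⊤

10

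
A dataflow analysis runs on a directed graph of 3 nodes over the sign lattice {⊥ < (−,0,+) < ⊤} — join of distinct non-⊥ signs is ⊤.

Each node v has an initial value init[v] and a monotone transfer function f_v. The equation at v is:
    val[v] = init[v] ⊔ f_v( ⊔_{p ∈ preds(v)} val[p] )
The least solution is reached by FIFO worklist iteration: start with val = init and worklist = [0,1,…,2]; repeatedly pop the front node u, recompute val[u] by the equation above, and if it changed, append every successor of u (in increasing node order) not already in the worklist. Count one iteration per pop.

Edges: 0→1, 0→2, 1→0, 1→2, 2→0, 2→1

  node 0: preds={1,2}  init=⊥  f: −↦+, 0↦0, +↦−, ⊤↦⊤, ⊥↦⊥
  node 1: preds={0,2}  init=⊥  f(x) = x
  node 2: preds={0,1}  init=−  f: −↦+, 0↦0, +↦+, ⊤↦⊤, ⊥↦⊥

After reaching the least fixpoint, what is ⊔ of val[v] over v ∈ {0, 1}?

⊤

Trace (6 dequeues):
  [1] u=0 | in − | out + | prev ⊥ | push {}
  [2] u=1 | in ⊤ | out ⊤ | prev ⊥ | push {0}
  [3] u=2 | in ⊤ | out ⊤ | prev − | push {1}
  [4] u=0 | in ⊤ | out ⊤ | prev + | push {2}
  [5] u=1 | in ⊤ | out ⊤ | ==
  [6] u=2 | in ⊤ | out ⊤ | ==

Converged values:
  [0] ⊤
  [1] ⊤
  [2] ⊤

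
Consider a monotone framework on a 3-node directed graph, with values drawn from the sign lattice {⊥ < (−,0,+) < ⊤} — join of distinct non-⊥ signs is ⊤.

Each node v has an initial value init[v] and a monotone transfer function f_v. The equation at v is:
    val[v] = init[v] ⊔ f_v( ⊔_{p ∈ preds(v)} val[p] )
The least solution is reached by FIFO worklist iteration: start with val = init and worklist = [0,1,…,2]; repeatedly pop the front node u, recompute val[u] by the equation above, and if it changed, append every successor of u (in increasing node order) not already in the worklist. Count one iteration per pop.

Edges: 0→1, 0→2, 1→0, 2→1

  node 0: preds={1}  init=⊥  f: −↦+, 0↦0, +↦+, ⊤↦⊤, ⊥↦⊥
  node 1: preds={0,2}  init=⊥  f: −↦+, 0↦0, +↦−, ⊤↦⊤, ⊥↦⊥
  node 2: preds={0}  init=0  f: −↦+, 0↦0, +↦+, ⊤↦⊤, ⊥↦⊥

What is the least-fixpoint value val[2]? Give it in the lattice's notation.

Iteration log — 6 steps:
  step 1. node 0  ⊔preds=⊥  new=⊥  stable
  step 2. node 1  ⊔preds=0  new=0  old=⊥  +wl: 0
  step 3. node 2  ⊔preds=⊥  new=0  stable
  step 4. node 0  ⊔preds=0  new=0  old=⊥  +wl: 1,2
  step 5. node 1  ⊔preds=0  new=0  stable
  step 6. node 2  ⊔preds=0  new=0  stable

Least fixpoint reached:
  node 0: 0
  node 1: 0
  node 2: 0

0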